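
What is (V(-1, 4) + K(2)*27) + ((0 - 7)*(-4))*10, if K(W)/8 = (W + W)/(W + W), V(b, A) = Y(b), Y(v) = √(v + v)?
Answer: 496 + I*√2 ≈ 496.0 + 1.4142*I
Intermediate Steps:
Y(v) = √2*√v (Y(v) = √(2*v) = √2*√v)
V(b, A) = √2*√b
K(W) = 8 (K(W) = 8*((W + W)/(W + W)) = 8*((2*W)/((2*W))) = 8*((2*W)*(1/(2*W))) = 8*1 = 8)
(V(-1, 4) + K(2)*27) + ((0 - 7)*(-4))*10 = (√2*√(-1) + 8*27) + ((0 - 7)*(-4))*10 = (√2*I + 216) - 7*(-4)*10 = (I*√2 + 216) + 28*10 = (216 + I*√2) + 280 = 496 + I*√2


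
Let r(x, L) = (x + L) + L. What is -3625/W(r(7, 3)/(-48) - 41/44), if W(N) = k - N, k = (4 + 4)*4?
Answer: -1914000/17531 ≈ -109.18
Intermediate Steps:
r(x, L) = x + 2*L (r(x, L) = (L + x) + L = x + 2*L)
k = 32 (k = 8*4 = 32)
W(N) = 32 - N
-3625/W(r(7, 3)/(-48) - 41/44) = -3625/(32 - ((7 + 2*3)/(-48) - 41/44)) = -3625/(32 - ((7 + 6)*(-1/48) - 41*1/44)) = -3625/(32 - (13*(-1/48) - 41/44)) = -3625/(32 - (-13/48 - 41/44)) = -3625/(32 - 1*(-635/528)) = -3625/(32 + 635/528) = -3625/17531/528 = -3625*528/17531 = -1914000/17531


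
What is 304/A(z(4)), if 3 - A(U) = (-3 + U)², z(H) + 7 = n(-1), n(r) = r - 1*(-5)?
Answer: -304/33 ≈ -9.2121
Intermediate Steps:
n(r) = 5 + r (n(r) = r + 5 = 5 + r)
z(H) = -3 (z(H) = -7 + (5 - 1) = -7 + 4 = -3)
A(U) = 3 - (-3 + U)²
304/A(z(4)) = 304/(3 - (-3 - 3)²) = 304/(3 - 1*(-6)²) = 304/(3 - 1*36) = 304/(3 - 36) = 304/(-33) = 304*(-1/33) = -304/33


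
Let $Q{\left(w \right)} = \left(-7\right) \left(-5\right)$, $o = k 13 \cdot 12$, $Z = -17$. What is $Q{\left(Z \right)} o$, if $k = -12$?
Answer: $-65520$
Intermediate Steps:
$o = -1872$ ($o = \left(-12\right) 13 \cdot 12 = \left(-156\right) 12 = -1872$)
$Q{\left(w \right)} = 35$
$Q{\left(Z \right)} o = 35 \left(-1872\right) = -65520$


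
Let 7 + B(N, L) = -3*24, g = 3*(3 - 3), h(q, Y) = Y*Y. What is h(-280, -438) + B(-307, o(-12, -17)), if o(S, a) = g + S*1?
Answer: 191765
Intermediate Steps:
h(q, Y) = Y**2
g = 0 (g = 3*0 = 0)
o(S, a) = S (o(S, a) = 0 + S*1 = 0 + S = S)
B(N, L) = -79 (B(N, L) = -7 - 3*24 = -7 - 72 = -79)
h(-280, -438) + B(-307, o(-12, -17)) = (-438)**2 - 79 = 191844 - 79 = 191765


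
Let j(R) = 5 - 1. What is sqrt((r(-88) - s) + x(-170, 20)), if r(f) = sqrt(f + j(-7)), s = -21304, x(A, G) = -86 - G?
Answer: sqrt(21198 + 2*I*sqrt(21)) ≈ 145.6 + 0.0315*I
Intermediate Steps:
j(R) = 4
r(f) = sqrt(4 + f) (r(f) = sqrt(f + 4) = sqrt(4 + f))
sqrt((r(-88) - s) + x(-170, 20)) = sqrt((sqrt(4 - 88) - 1*(-21304)) + (-86 - 1*20)) = sqrt((sqrt(-84) + 21304) + (-86 - 20)) = sqrt((2*I*sqrt(21) + 21304) - 106) = sqrt((21304 + 2*I*sqrt(21)) - 106) = sqrt(21198 + 2*I*sqrt(21))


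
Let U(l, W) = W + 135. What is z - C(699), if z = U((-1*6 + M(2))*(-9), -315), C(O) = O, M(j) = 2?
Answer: -879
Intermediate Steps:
U(l, W) = 135 + W
z = -180 (z = 135 - 315 = -180)
z - C(699) = -180 - 1*699 = -180 - 699 = -879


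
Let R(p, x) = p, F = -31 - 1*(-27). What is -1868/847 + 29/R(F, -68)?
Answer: -32035/3388 ≈ -9.4554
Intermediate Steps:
F = -4 (F = -31 + 27 = -4)
-1868/847 + 29/R(F, -68) = -1868/847 + 29/(-4) = -1868*1/847 + 29*(-¼) = -1868/847 - 29/4 = -32035/3388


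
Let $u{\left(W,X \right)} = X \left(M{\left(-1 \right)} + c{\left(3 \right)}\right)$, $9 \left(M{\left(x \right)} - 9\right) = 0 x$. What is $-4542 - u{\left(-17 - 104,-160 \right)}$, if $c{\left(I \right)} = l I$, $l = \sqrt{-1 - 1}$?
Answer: $-3102 + 480 i \sqrt{2} \approx -3102.0 + 678.82 i$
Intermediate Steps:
$l = i \sqrt{2}$ ($l = \sqrt{-2} = i \sqrt{2} \approx 1.4142 i$)
$c{\left(I \right)} = i I \sqrt{2}$ ($c{\left(I \right)} = i \sqrt{2} I = i I \sqrt{2}$)
$M{\left(x \right)} = 9$ ($M{\left(x \right)} = 9 + \frac{0 x}{9} = 9 + \frac{1}{9} \cdot 0 = 9 + 0 = 9$)
$u{\left(W,X \right)} = X \left(9 + 3 i \sqrt{2}\right)$ ($u{\left(W,X \right)} = X \left(9 + i 3 \sqrt{2}\right) = X \left(9 + 3 i \sqrt{2}\right)$)
$-4542 - u{\left(-17 - 104,-160 \right)} = -4542 - 3 \left(-160\right) \left(3 + i \sqrt{2}\right) = -4542 - \left(-1440 - 480 i \sqrt{2}\right) = -4542 + \left(1440 + 480 i \sqrt{2}\right) = -3102 + 480 i \sqrt{2}$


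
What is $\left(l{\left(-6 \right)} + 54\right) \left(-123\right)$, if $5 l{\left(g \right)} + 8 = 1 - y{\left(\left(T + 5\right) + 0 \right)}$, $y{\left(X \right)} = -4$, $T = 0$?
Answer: $- \frac{32841}{5} \approx -6568.2$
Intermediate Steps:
$l{\left(g \right)} = - \frac{3}{5}$ ($l{\left(g \right)} = - \frac{8}{5} + \frac{1 - -4}{5} = - \frac{8}{5} + \frac{1 + 4}{5} = - \frac{8}{5} + \frac{1}{5} \cdot 5 = - \frac{8}{5} + 1 = - \frac{3}{5}$)
$\left(l{\left(-6 \right)} + 54\right) \left(-123\right) = \left(- \frac{3}{5} + 54\right) \left(-123\right) = \frac{267}{5} \left(-123\right) = - \frac{32841}{5}$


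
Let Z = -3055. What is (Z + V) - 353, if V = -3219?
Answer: -6627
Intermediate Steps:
(Z + V) - 353 = (-3055 - 3219) - 353 = -6274 - 353 = -6627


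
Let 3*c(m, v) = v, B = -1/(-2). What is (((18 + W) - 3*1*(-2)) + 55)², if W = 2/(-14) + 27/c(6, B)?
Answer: 2842596/49 ≈ 58012.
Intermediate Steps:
B = ½ (B = -1*(-½) = ½ ≈ 0.50000)
c(m, v) = v/3
W = 1133/7 (W = 2/(-14) + 27/(((⅓)*(½))) = 2*(-1/14) + 27/(⅙) = -⅐ + 27*6 = -⅐ + 162 = 1133/7 ≈ 161.86)
(((18 + W) - 3*1*(-2)) + 55)² = (((18 + 1133/7) - 3*1*(-2)) + 55)² = ((1259/7 - 3*(-2)) + 55)² = ((1259/7 + 6) + 55)² = (1301/7 + 55)² = (1686/7)² = 2842596/49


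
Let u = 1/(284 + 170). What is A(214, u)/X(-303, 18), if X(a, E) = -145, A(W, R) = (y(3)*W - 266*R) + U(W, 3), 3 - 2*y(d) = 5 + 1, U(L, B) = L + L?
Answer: -24156/32915 ≈ -0.73389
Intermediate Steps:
U(L, B) = 2*L
u = 1/454 ≈ 0.0022026
y(d) = -3/2 (y(d) = 3/2 - (5 + 1)/2 = 3/2 - ½*6 = 3/2 - 3 = -3/2)
A(W, R) = W/2 - 266*R (A(W, R) = (-3*W/2 - 266*R) + 2*W = (-266*R - 3*W/2) + 2*W = W/2 - 266*R)
A(214, u)/X(-303, 18) = ((½)*214 - 266*1/454)/(-145) = (107 - 133/227)*(-1/145) = (24156/227)*(-1/145) = -24156/32915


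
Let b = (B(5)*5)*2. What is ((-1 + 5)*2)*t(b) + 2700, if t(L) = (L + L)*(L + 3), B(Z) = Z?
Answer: 45100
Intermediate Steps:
b = 50 (b = (5*5)*2 = 25*2 = 50)
t(L) = 2*L*(3 + L) (t(L) = (2*L)*(3 + L) = 2*L*(3 + L))
((-1 + 5)*2)*t(b) + 2700 = ((-1 + 5)*2)*(2*50*(3 + 50)) + 2700 = (4*2)*(2*50*53) + 2700 = 8*5300 + 2700 = 42400 + 2700 = 45100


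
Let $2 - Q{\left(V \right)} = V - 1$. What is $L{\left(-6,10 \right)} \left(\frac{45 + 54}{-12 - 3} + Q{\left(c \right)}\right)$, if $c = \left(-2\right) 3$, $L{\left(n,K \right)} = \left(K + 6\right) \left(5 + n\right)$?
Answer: $- \frac{192}{5} \approx -38.4$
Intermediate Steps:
$L{\left(n,K \right)} = \left(5 + n\right) \left(6 + K\right)$ ($L{\left(n,K \right)} = \left(6 + K\right) \left(5 + n\right) = \left(5 + n\right) \left(6 + K\right)$)
$c = -6$
$Q{\left(V \right)} = 3 - V$ ($Q{\left(V \right)} = 2 - \left(V - 1\right) = 2 - \left(-1 + V\right) = 3 - V$)
$L{\left(-6,10 \right)} \left(\frac{45 + 54}{-12 - 3} + Q{\left(c \right)}\right) = \left(30 + 5 \cdot 10 + 6 \left(-6\right) + 10 \left(-6\right)\right) \left(\frac{45 + 54}{-12 - 3} + \left(3 - -6\right)\right) = \left(30 + 50 - 36 - 60\right) \left(\frac{99}{-15} + \left(3 + 6\right)\right) = - 16 \left(99 \left(- \frac{1}{15}\right) + 9\right) = - 16 \left(- \frac{33}{5} + 9\right) = \left(-16\right) \frac{12}{5} = - \frac{192}{5}$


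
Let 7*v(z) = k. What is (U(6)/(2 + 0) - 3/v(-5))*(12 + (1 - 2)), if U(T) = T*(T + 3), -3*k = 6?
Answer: 825/2 ≈ 412.50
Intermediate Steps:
k = -2 (k = -⅓*6 = -2)
v(z) = -2/7 (v(z) = (⅐)*(-2) = -2/7)
U(T) = T*(3 + T)
(U(6)/(2 + 0) - 3/v(-5))*(12 + (1 - 2)) = ((6*(3 + 6))/(2 + 0) - 3/(-2/7))*(12 + (1 - 2)) = ((6*9)/2 - 3*(-7/2))*(12 - 1) = (54*(½) + 21/2)*11 = (27 + 21/2)*11 = (75/2)*11 = 825/2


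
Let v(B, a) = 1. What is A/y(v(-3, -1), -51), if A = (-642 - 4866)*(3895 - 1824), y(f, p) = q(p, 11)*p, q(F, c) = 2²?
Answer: 55917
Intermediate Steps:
q(F, c) = 4
y(f, p) = 4*p
A = -11407068 (A = -5508*2071 = -11407068)
A/y(v(-3, -1), -51) = -11407068/(4*(-51)) = -11407068/(-204) = -11407068*(-1/204) = 55917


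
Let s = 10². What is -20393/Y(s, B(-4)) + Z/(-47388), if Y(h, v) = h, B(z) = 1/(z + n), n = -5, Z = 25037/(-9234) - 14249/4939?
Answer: -11018390310603121/54030288292200 ≈ -203.93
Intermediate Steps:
s = 100
Z = -255233009/45606726 (Z = 25037*(-1/9234) - 14249*1/4939 = -25037/9234 - 14249/4939 = -255233009/45606726 ≈ -5.5964)
B(z) = 1/(-5 + z) (B(z) = 1/(z - 5) = 1/(-5 + z))
-20393/Y(s, B(-4)) + Z/(-47388) = -20393/100 - 255233009/45606726/(-47388) = -20393*1/100 - 255233009/45606726*(-1/47388) = -20393/100 + 255233009/2161211531688 = -11018390310603121/54030288292200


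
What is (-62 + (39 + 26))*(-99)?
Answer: -297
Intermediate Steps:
(-62 + (39 + 26))*(-99) = (-62 + 65)*(-99) = 3*(-99) = -297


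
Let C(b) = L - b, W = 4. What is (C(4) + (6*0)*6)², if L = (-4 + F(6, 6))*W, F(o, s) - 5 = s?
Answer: 576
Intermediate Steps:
F(o, s) = 5 + s
L = 28 (L = (-4 + (5 + 6))*4 = (-4 + 11)*4 = 7*4 = 28)
C(b) = 28 - b
(C(4) + (6*0)*6)² = ((28 - 1*4) + (6*0)*6)² = ((28 - 4) + 0*6)² = (24 + 0)² = 24² = 576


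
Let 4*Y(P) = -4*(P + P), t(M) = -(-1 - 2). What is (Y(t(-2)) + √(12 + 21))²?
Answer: (6 - √33)² ≈ 0.065248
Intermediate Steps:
t(M) = 3 (t(M) = -1*(-3) = 3)
Y(P) = -2*P (Y(P) = (-4*(P + P))/4 = (-8*P)/4 = -2*P)
(Y(t(-2)) + √(12 + 21))² = (-2*3 + √(12 + 21))² = (-6 + √33)²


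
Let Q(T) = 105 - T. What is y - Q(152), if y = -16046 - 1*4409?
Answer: -20408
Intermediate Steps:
y = -20455 (y = -16046 - 4409 = -20455)
y - Q(152) = -20455 - (105 - 1*152) = -20455 - (105 - 152) = -20455 - 1*(-47) = -20455 + 47 = -20408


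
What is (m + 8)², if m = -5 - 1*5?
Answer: 4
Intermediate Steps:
m = -10 (m = -5 - 5 = -10)
(m + 8)² = (-10 + 8)² = (-2)² = 4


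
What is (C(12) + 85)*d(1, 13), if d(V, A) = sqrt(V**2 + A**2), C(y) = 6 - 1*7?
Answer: 84*sqrt(170) ≈ 1095.2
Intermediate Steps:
C(y) = -1 (C(y) = 6 - 7 = -1)
d(V, A) = sqrt(A**2 + V**2)
(C(12) + 85)*d(1, 13) = (-1 + 85)*sqrt(13**2 + 1**2) = 84*sqrt(169 + 1) = 84*sqrt(170)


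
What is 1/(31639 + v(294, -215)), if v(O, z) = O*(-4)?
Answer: 1/30463 ≈ 3.2827e-5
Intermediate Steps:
v(O, z) = -4*O
1/(31639 + v(294, -215)) = 1/(31639 - 4*294) = 1/(31639 - 1176) = 1/30463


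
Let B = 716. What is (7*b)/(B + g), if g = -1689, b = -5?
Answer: 5/139 ≈ 0.035971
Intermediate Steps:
(7*b)/(B + g) = (7*(-5))/(716 - 1689) = -35/(-973) = -35*(-1/973) = 5/139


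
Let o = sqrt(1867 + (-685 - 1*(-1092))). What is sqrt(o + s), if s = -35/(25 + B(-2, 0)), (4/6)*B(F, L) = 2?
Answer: sqrt(-5 + 4*sqrt(2274))/2 ≈ 6.8144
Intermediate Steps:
B(F, L) = 3 (B(F, L) = (3/2)*2 = 3)
o = sqrt(2274) (o = sqrt(1867 + (-685 + 1092)) = sqrt(1867 + 407) = sqrt(2274) ≈ 47.686)
s = -5/4 (s = -35/(25 + 3) = -35/28 = -35*1/28 = -5/4 ≈ -1.2500)
sqrt(o + s) = sqrt(sqrt(2274) - 5/4) = sqrt(-5/4 + sqrt(2274))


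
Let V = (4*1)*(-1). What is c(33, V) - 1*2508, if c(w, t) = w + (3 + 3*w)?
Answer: -2373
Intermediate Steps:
V = -4 (V = 4*(-1) = -4)
c(w, t) = 3 + 4*w
c(33, V) - 1*2508 = (3 + 4*33) - 1*2508 = (3 + 132) - 2508 = 135 - 2508 = -2373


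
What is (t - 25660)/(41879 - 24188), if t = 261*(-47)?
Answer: -37927/17691 ≈ -2.1439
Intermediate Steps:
t = -12267
(t - 25660)/(41879 - 24188) = (-12267 - 25660)/(41879 - 24188) = -37927/17691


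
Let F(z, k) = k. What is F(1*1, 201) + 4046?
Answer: 4247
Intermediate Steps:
F(1*1, 201) + 4046 = 201 + 4046 = 4247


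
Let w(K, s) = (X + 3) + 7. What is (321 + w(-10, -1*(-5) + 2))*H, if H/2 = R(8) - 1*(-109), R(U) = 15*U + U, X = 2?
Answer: 157842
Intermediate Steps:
R(U) = 16*U
H = 474 (H = 2*(16*8 - 1*(-109)) = 2*(128 + 109) = 2*237 = 474)
w(K, s) = 12 (w(K, s) = (2 + 3) + 7 = 5 + 7 = 12)
(321 + w(-10, -1*(-5) + 2))*H = (321 + 12)*474 = 333*474 = 157842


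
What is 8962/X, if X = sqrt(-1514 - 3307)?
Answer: -8962*I*sqrt(4821)/4821 ≈ -129.07*I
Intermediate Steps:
X = I*sqrt(4821) (X = sqrt(-4821) = I*sqrt(4821) ≈ 69.433*I)
8962/X = 8962/((I*sqrt(4821))) = 8962*(-I*sqrt(4821)/4821) = -8962*I*sqrt(4821)/4821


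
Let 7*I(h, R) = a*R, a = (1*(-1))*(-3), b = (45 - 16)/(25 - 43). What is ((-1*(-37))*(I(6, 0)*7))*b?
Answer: 0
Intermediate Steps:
b = -29/18 (b = 29/(-18) = 29*(-1/18) = -29/18 ≈ -1.6111)
a = 3 (a = -1*(-3) = 3)
I(h, R) = 3*R/7 (I(h, R) = (3*R)/7 = 3*R/7)
((-1*(-37))*(I(6, 0)*7))*b = ((-1*(-37))*(((3/7)*0)*7))*(-29/18) = (37*(0*7))*(-29/18) = (37*0)*(-29/18) = 0*(-29/18) = 0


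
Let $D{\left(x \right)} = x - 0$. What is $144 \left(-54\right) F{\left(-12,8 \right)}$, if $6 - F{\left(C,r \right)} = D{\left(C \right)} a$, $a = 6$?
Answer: $-606528$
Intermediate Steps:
$D{\left(x \right)} = x$ ($D{\left(x \right)} = x + 0 = x$)
$F{\left(C,r \right)} = 6 - 6 C$ ($F{\left(C,r \right)} = 6 - C 6 = 6 - 6 C$)
$144 \left(-54\right) F{\left(-12,8 \right)} = 144 \left(-54\right) \left(6 - -72\right) = - 7776 \left(6 + 72\right) = \left(-7776\right) 78 = -606528$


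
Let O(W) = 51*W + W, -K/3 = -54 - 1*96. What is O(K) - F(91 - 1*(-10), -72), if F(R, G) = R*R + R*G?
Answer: 20471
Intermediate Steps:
K = 450 (K = -3*(-54 - 1*96) = -3*(-54 - 96) = -3*(-150) = 450)
O(W) = 52*W
F(R, G) = R² + G*R
O(K) - F(91 - 1*(-10), -72) = 52*450 - (91 - 1*(-10))*(-72 + (91 - 1*(-10))) = 23400 - (91 + 10)*(-72 + (91 + 10)) = 23400 - 101*(-72 + 101) = 23400 - 101*29 = 23400 - 1*2929 = 23400 - 2929 = 20471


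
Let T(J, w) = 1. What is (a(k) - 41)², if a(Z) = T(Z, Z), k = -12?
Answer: 1600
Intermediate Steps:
a(Z) = 1
(a(k) - 41)² = (1 - 41)² = (-40)² = 1600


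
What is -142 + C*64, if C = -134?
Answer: -8718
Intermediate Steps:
-142 + C*64 = -142 - 134*64 = -142 - 8576 = -8718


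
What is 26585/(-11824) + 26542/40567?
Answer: -764641087/479664208 ≈ -1.5941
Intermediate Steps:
26585/(-11824) + 26542/40567 = 26585*(-1/11824) + 26542*(1/40567) = -26585/11824 + 26542/40567 = -764641087/479664208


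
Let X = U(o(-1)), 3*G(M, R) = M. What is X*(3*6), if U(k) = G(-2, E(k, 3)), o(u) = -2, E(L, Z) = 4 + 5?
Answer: -12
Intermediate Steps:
E(L, Z) = 9
G(M, R) = M/3
U(k) = -2/3 (U(k) = (1/3)*(-2) = -2/3)
X = -2/3 ≈ -0.66667
X*(3*6) = -2*6 = -2/3*18 = -12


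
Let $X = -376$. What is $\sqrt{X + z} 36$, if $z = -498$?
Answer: $36 i \sqrt{874} \approx 1064.3 i$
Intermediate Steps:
$\sqrt{X + z} 36 = \sqrt{-376 - 498} \cdot 36 = \sqrt{-874} \cdot 36 = i \sqrt{874} \cdot 36 = 36 i \sqrt{874}$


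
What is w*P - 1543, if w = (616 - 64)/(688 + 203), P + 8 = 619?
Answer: -345847/297 ≈ -1164.5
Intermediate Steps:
P = 611 (P = -8 + 619 = 611)
w = 184/297 (w = 552/891 = 552*(1/891) = 184/297 ≈ 0.61953)
w*P - 1543 = (184/297)*611 - 1543 = 112424/297 - 1543 = -345847/297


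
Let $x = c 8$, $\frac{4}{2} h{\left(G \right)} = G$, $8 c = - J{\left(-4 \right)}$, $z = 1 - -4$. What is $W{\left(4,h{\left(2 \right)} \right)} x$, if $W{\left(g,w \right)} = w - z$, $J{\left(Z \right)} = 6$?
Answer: $24$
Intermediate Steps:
$z = 5$ ($z = 1 + 4 = 5$)
$c = - \frac{3}{4}$ ($c = \frac{\left(-1\right) 6}{8} = \frac{1}{8} \left(-6\right) = - \frac{3}{4} \approx -0.75$)
$h{\left(G \right)} = \frac{G}{2}$
$W{\left(g,w \right)} = -5 + w$ ($W{\left(g,w \right)} = w - 5 = -5 + w$)
$x = -6$ ($x = \left(- \frac{3}{4}\right) 8 = -6$)
$W{\left(4,h{\left(2 \right)} \right)} x = \left(-5 + \frac{1}{2} \cdot 2\right) \left(-6\right) = \left(-5 + 1\right) \left(-6\right) = \left(-4\right) \left(-6\right) = 24$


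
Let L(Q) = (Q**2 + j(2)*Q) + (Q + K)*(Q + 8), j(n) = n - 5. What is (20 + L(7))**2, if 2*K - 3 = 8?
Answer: 221841/4 ≈ 55460.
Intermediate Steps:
K = 11/2 (K = 3/2 + (1/2)*8 = 3/2 + 4 = 11/2 ≈ 5.5000)
j(n) = -5 + n
L(Q) = Q**2 - 3*Q + (8 + Q)*(11/2 + Q) (L(Q) = (Q**2 + (-5 + 2)*Q) + (Q + 11/2)*(Q + 8) = (Q**2 - 3*Q) + (11/2 + Q)*(8 + Q) = (Q**2 - 3*Q) + (8 + Q)*(11/2 + Q) = Q**2 - 3*Q + (8 + Q)*(11/2 + Q))
(20 + L(7))**2 = (20 + (44 + 2*7**2 + (21/2)*7))**2 = (20 + (44 + 2*49 + 147/2))**2 = (20 + (44 + 98 + 147/2))**2 = (20 + 431/2)**2 = (471/2)**2 = 221841/4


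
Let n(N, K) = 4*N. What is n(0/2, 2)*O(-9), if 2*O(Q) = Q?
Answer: 0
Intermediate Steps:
O(Q) = Q/2
n(0/2, 2)*O(-9) = (4*(0/2))*((½)*(-9)) = (4*(0*(½)))*(-9/2) = (4*0)*(-9/2) = 0*(-9/2) = 0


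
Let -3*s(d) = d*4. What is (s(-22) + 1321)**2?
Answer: 16410601/9 ≈ 1.8234e+6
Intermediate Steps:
s(d) = -4*d/3 (s(d) = -d*4/3 = -4*d/3)
(s(-22) + 1321)**2 = (-4/3*(-22) + 1321)**2 = (88/3 + 1321)**2 = (4051/3)**2 = 16410601/9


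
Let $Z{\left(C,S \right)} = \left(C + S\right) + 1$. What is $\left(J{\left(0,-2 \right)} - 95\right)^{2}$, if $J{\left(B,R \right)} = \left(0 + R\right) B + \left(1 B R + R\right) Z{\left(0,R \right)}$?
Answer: $8649$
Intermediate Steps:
$Z{\left(C,S \right)} = 1 + C + S$
$J{\left(B,R \right)} = B R + \left(1 + R\right) \left(R + B R\right)$ ($J{\left(B,R \right)} = \left(0 + R\right) B + \left(1 B R + R\right) \left(1 + 0 + R\right) = R B + \left(B R + R\right) \left(1 + R\right) = B R + \left(R + B R\right) \left(1 + R\right) = B R + \left(1 + R\right) \left(R + B R\right)$)
$\left(J{\left(0,-2 \right)} - 95\right)^{2} = \left(- 2 \left(1 + 0 - 2 + 0 \left(1 - 2\right)\right) - 95\right)^{2} = \left(- 2 \left(1 + 0 - 2 + 0 \left(-1\right)\right) - 95\right)^{2} = \left(- 2 \left(1 + 0 - 2 + 0\right) - 95\right)^{2} = \left(\left(-2\right) \left(-1\right) - 95\right)^{2} = \left(2 - 95\right)^{2} = \left(-93\right)^{2} = 8649$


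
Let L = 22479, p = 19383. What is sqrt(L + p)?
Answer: sqrt(41862) ≈ 204.60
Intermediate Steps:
sqrt(L + p) = sqrt(22479 + 19383) = sqrt(41862)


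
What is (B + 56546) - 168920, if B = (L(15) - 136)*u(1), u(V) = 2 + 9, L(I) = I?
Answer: -113705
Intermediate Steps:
u(V) = 11
B = -1331 (B = (15 - 136)*11 = -121*11 = -1331)
(B + 56546) - 168920 = (-1331 + 56546) - 168920 = 55215 - 168920 = -113705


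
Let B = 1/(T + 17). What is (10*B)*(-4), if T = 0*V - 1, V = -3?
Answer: -5/2 ≈ -2.5000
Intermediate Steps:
T = -1 (T = 0*(-3) - 1 = 0 - 1 = -1)
B = 1/16 (B = 1/(-1 + 17) = 1/16 ≈ 0.062500)
(10*B)*(-4) = (10*(1/16))*(-4) = (5/8)*(-4) = -5/2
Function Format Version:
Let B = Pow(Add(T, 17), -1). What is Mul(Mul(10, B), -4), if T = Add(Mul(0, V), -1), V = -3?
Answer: Rational(-5, 2) ≈ -2.5000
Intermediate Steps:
T = -1 (T = Add(Mul(0, -3), -1) = Add(0, -1) = -1)
B = Rational(1, 16) (B = Pow(Add(-1, 17), -1) = Pow(16, -1) = Rational(1, 16) ≈ 0.062500)
Mul(Mul(10, B), -4) = Mul(Mul(10, Rational(1, 16)), -4) = Mul(Rational(5, 8), -4) = Rational(-5, 2)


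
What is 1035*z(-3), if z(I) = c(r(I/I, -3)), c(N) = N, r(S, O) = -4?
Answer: -4140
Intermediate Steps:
z(I) = -4
1035*z(-3) = 1035*(-4) = -4140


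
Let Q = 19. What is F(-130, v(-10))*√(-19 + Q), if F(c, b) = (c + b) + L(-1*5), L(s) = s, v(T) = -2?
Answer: 0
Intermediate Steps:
F(c, b) = -5 + b + c (F(c, b) = (c + b) - 1*5 = (b + c) - 5 = -5 + b + c)
F(-130, v(-10))*√(-19 + Q) = (-5 - 2 - 130)*√(-19 + 19) = -137*√0 = -137*0 = 0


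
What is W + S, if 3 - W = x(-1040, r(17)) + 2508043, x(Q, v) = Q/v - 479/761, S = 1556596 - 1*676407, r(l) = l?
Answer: -21058708804/12937 ≈ -1.6278e+6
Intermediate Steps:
S = 880189 (S = 1556596 - 676407 = 880189)
x(Q, v) = -479/761 + Q/v (x(Q, v) = Q/v - 479*1/761 = Q/v - 479/761 = -479/761 + Q/v)
W = -32445713897/12937 (W = 3 - ((-479/761 - 1040/17) + 2508043) = 3 - (-799583/12937 + 2508043) = 3 - 1*32445752708/12937 = 3 - 32445752708/12937 = -32445713897/12937 ≈ -2.5080e+6)
W + S = -32445713897/12937 + 880189 = -21058708804/12937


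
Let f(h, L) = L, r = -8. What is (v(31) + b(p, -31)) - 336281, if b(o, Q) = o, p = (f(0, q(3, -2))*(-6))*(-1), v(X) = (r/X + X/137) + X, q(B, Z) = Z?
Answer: -1428104849/4247 ≈ -3.3626e+5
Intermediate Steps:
v(X) = -8/X + 138*X/137 (v(X) = (-8/X + X/137) + X = -8/X + 138*X/137)
p = -12 (p = -2*(-6)*(-1) = 12*(-1) = -12)
(v(31) + b(p, -31)) - 336281 = ((-8/31 + (138/137)*31) - 12) - 336281 = ((-8*1/31 + 4278/137) - 12) - 336281 = ((-8/31 + 4278/137) - 12) - 336281 = (131522/4247 - 12) - 336281 = 80558/4247 - 336281 = -1428104849/4247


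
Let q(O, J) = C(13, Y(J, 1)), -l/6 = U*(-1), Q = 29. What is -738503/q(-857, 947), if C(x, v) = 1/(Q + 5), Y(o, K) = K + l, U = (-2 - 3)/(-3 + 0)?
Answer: -25109102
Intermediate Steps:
U = 5/3 (U = -5/(-3) = -5*(-1/3) = 5/3 ≈ 1.6667)
l = 10 (l = -10*(-1) = -6*(-5/3) = 10)
Y(o, K) = 10 + K (Y(o, K) = K + 10 = 10 + K)
C(x, v) = 1/34 (C(x, v) = 1/(29 + 5) = 1/34)
q(O, J) = 1/34
-738503/q(-857, 947) = -738503/1/34 = -738503*34 = -25109102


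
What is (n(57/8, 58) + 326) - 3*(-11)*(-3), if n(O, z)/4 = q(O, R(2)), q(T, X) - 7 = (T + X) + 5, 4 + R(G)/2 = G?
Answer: 575/2 ≈ 287.50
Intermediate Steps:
R(G) = -8 + 2*G
q(T, X) = 12 + T + X (q(T, X) = 7 + ((T + X) + 5) = 7 + (5 + T + X) = 12 + T + X)
n(O, z) = 32 + 4*O (n(O, z) = 4*(12 + O + (-8 + 2*2)) = 4*(12 + O + (-8 + 4)) = 4*(12 + O - 4) = 4*(8 + O) = 32 + 4*O)
(n(57/8, 58) + 326) - 3*(-11)*(-3) = ((32 + 4*(57/8)) + 326) - 3*(-11)*(-3) = ((32 + 4*(57*(⅛))) + 326) + 33*(-3) = ((32 + 4*(57/8)) + 326) - 99 = ((32 + 57/2) + 326) - 99 = (121/2 + 326) - 99 = 773/2 - 99 = 575/2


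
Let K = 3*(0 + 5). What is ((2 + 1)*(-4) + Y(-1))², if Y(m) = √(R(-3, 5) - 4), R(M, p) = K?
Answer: (-12 + √11)² ≈ 75.401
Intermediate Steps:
K = 15 (K = 3*5 = 15)
R(M, p) = 15
Y(m) = √11 (Y(m) = √(15 - 4) = √11)
((2 + 1)*(-4) + Y(-1))² = ((2 + 1)*(-4) + √11)² = (3*(-4) + √11)² = (-12 + √11)²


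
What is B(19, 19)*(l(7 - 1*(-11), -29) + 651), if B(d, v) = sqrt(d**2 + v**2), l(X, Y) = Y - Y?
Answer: 12369*sqrt(2) ≈ 17492.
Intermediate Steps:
l(X, Y) = 0
B(19, 19)*(l(7 - 1*(-11), -29) + 651) = sqrt(19**2 + 19**2)*(0 + 651) = sqrt(361 + 361)*651 = sqrt(722)*651 = (19*sqrt(2))*651 = 12369*sqrt(2)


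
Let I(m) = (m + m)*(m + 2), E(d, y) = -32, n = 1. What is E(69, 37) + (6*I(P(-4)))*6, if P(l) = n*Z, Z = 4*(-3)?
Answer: 8608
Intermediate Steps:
Z = -12
P(l) = -12 (P(l) = 1*(-12) = -12)
I(m) = 2*m*(2 + m) (I(m) = (2*m)*(2 + m) = 2*m*(2 + m))
E(69, 37) + (6*I(P(-4)))*6 = -32 + (6*(2*(-12)*(2 - 12)))*6 = -32 + (6*(2*(-12)*(-10)))*6 = -32 + (6*240)*6 = -32 + 1440*6 = -32 + 8640 = 8608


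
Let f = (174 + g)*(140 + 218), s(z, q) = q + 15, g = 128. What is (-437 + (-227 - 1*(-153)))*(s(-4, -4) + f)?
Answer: -55252897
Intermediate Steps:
s(z, q) = 15 + q
f = 108116 (f = (174 + 128)*(140 + 218) = 302*358 = 108116)
(-437 + (-227 - 1*(-153)))*(s(-4, -4) + f) = (-437 + (-227 - 1*(-153)))*((15 - 4) + 108116) = (-437 + (-227 + 153))*(11 + 108116) = (-437 - 74)*108127 = -511*108127 = -55252897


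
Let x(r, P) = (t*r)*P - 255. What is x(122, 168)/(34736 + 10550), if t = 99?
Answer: 2028849/45286 ≈ 44.801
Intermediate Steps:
x(r, P) = -255 + 99*P*r (x(r, P) = (99*r)*P - 255 = 99*P*r - 255 = -255 + 99*P*r)
x(122, 168)/(34736 + 10550) = (-255 + 99*168*122)/(34736 + 10550) = (-255 + 2029104)/45286 = 2028849*(1/45286) = 2028849/45286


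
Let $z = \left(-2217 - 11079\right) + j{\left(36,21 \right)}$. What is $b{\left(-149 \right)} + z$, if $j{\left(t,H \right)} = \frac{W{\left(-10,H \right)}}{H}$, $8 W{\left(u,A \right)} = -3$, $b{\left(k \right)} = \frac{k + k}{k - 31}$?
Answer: $- \frac{33501793}{2520} \approx -13294.0$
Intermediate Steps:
$b{\left(k \right)} = \frac{2 k}{-31 + k}$
$W{\left(u,A \right)} = - \frac{3}{8}$ ($W{\left(u,A \right)} = \frac{1}{8} \left(-3\right) = - \frac{3}{8}$)
$j{\left(t,H \right)} = - \frac{3}{8 H}$
$z = - \frac{744577}{56}$ ($z = \left(-2217 - 11079\right) - \frac{3}{8 \cdot 21} = -13296 - \frac{1}{56} = - \frac{744577}{56} \approx -13296.0$)
$b{\left(-149 \right)} + z = 2 \left(-149\right) \frac{1}{-31 - 149} - \frac{744577}{56} = 2 \left(-149\right) \frac{1}{-180} - \frac{744577}{56} = 2 \left(-149\right) \left(- \frac{1}{180}\right) - \frac{744577}{56} = \frac{149}{90} - \frac{744577}{56} = - \frac{33501793}{2520}$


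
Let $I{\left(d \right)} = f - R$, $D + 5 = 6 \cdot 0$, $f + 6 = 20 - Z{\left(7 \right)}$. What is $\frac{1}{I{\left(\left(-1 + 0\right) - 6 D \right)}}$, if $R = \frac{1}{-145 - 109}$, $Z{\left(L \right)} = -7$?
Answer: $\frac{254}{5335} \approx 0.04761$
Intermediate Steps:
$f = 21$ ($f = -6 + \left(20 - -7\right) = -6 + \left(20 + 7\right) = -6 + 27 = 21$)
$D = -5$ ($D = -5 + 6 \cdot 0 = -5 + 0 = -5$)
$R = - \frac{1}{254}$ ($R = \frac{1}{-254} = - \frac{1}{254} \approx -0.003937$)
$I{\left(d \right)} = \frac{5335}{254}$ ($I{\left(d \right)} = 21 - - \frac{1}{254} = 21 + \frac{1}{254} = \frac{5335}{254}$)
$\frac{1}{I{\left(\left(-1 + 0\right) - 6 D \right)}} = \frac{1}{\frac{5335}{254}} = \frac{254}{5335}$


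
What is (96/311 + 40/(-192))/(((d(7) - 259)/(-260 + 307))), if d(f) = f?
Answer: -5029/268704 ≈ -0.018716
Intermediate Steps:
(96/311 + 40/(-192))/(((d(7) - 259)/(-260 + 307))) = (96/311 + 40/(-192))/(((7 - 259)/(-260 + 307))) = (96*(1/311) + 40*(-1/192))/((-252/47)) = (96/311 - 5/24)/((-252*1/47)) = 749/(7464*(-252/47)) = (749/7464)*(-47/252) = -5029/268704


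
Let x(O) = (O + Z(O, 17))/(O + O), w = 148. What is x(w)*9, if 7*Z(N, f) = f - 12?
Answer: 9369/2072 ≈ 4.5217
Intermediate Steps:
Z(N, f) = -12/7 + f/7 (Z(N, f) = (f - 12)/7 = (-12 + f)/7 = -12/7 + f/7)
x(O) = (5/7 + O)/(2*O) (x(O) = (O + (-12/7 + (1/7)*17))/(O + O) = (O + (-12/7 + 17/7))/((2*O)) = (O + 5/7)*(1/(2*O)) = (5/7 + O)*(1/(2*O)) = (5/7 + O)/(2*O))
x(w)*9 = ((1/14)*(5 + 7*148)/148)*9 = ((1/14)*(1/148)*(5 + 1036))*9 = ((1/14)*(1/148)*1041)*9 = (1041/2072)*9 = 9369/2072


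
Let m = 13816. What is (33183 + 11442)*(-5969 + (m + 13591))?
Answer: 956670750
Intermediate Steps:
(33183 + 11442)*(-5969 + (m + 13591)) = (33183 + 11442)*(-5969 + (13816 + 13591)) = 44625*(-5969 + 27407) = 44625*21438 = 956670750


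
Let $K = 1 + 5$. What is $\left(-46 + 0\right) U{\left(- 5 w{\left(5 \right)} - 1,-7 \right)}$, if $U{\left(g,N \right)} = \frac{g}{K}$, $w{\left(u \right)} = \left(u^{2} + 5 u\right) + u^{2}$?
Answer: $\frac{8648}{3} \approx 2882.7$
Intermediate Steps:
$K = 6$
$w{\left(u \right)} = 2 u^{2} + 5 u$
$U{\left(g,N \right)} = \frac{g}{6}$
$\left(-46 + 0\right) U{\left(- 5 w{\left(5 \right)} - 1,-7 \right)} = \left(-46 + 0\right) \frac{- 5 \cdot 5 \left(5 + 2 \cdot 5\right) - 1}{6} = - 46 \frac{- 5 \cdot 5 \left(5 + 10\right) - 1}{6} = - 46 \frac{- 5 \cdot 5 \cdot 15 - 1}{6} = - 46 \frac{\left(-5\right) 75 - 1}{6} = - 46 \frac{-375 - 1}{6} = - 46 \cdot \frac{1}{6} \left(-376\right) = \left(-46\right) \left(- \frac{188}{3}\right) = \frac{8648}{3}$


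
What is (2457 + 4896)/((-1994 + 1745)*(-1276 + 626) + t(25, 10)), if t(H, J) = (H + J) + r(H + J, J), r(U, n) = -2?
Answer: 817/17987 ≈ 0.045422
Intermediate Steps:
t(H, J) = -2 + H + J (t(H, J) = (H + J) - 2 = -2 + H + J)
(2457 + 4896)/((-1994 + 1745)*(-1276 + 626) + t(25, 10)) = (2457 + 4896)/((-1994 + 1745)*(-1276 + 626) + (-2 + 25 + 10)) = 7353/(-249*(-650) + 33) = 7353/(161850 + 33) = 7353/161883 = 7353*(1/161883) = 817/17987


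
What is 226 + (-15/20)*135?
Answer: 499/4 ≈ 124.75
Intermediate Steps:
226 + (-15/20)*135 = 226 + ((1/20)*(-15))*135 = 226 - ¾*135 = 226 - 405/4 = 499/4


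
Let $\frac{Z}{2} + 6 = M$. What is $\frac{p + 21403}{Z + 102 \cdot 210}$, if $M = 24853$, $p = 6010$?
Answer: $\frac{27413}{71114} \approx 0.38548$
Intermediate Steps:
$Z = 49694$ ($Z = -12 + 2 \cdot 24853 = -12 + 49706 = 49694$)
$\frac{p + 21403}{Z + 102 \cdot 210} = \frac{6010 + 21403}{49694 + 102 \cdot 210} = \frac{27413}{49694 + 21420} = \frac{27413}{71114}$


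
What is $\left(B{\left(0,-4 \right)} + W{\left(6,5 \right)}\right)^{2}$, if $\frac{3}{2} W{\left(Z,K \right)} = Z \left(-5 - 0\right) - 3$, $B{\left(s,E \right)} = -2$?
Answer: $576$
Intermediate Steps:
$W{\left(Z,K \right)} = -2 - \frac{10 Z}{3}$ ($W{\left(Z,K \right)} = \frac{2 \left(Z \left(-5 - 0\right) - 3\right)}{3} = \frac{2 \left(Z \left(-5 + 0\right) - 3\right)}{3} = \frac{2 \left(Z \left(-5\right) - 3\right)}{3} = \frac{2 \left(- 5 Z - 3\right)}{3} = \frac{2 \left(-3 - 5 Z\right)}{3} = -2 - \frac{10 Z}{3}$)
$\left(B{\left(0,-4 \right)} + W{\left(6,5 \right)}\right)^{2} = \left(-2 - 22\right)^{2} = \left(-24\right)^{2} = 576$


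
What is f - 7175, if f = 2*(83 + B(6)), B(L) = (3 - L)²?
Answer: -6991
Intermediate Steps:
f = 184 (f = 2*(83 + (-3 + 6)²) = 2*(83 + 3²) = 2*(83 + 9) = 2*92 = 184)
f - 7175 = 184 - 7175 = -6991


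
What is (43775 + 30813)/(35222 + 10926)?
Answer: 18647/11537 ≈ 1.6163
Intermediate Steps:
(43775 + 30813)/(35222 + 10926) = 74588/46148 = 74588*(1/46148) = 18647/11537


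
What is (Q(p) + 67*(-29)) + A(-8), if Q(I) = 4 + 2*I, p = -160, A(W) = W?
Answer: -2267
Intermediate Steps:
(Q(p) + 67*(-29)) + A(-8) = ((4 + 2*(-160)) + 67*(-29)) - 8 = ((4 - 320) - 1943) - 8 = (-316 - 1943) - 8 = -2259 - 8 = -2267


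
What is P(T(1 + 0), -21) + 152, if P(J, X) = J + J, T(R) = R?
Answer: 154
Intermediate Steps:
P(J, X) = 2*J
P(T(1 + 0), -21) + 152 = 2*(1 + 0) + 152 = 2*1 + 152 = 2 + 152 = 154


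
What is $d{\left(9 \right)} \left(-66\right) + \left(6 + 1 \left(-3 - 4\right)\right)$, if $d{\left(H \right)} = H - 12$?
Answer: $197$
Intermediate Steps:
$d{\left(H \right)} = -12 + H$
$d{\left(9 \right)} \left(-66\right) + \left(6 + 1 \left(-3 - 4\right)\right) = \left(-12 + 9\right) \left(-66\right) + \left(6 + 1 \left(-3 - 4\right)\right) = \left(-3\right) \left(-66\right) + \left(6 + 1 \left(-3 - 4\right)\right) = 198 + \left(6 + 1 \left(-7\right)\right) = 198 + \left(6 - 7\right) = 198 - 1 = 197$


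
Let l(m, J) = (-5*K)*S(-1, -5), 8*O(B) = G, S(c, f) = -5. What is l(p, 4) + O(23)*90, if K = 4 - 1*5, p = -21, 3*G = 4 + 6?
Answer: 25/2 ≈ 12.500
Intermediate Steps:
G = 10/3 (G = (4 + 6)/3 = (1/3)*10 = 10/3 ≈ 3.3333)
K = -1 (K = 4 - 5 = -1)
O(B) = 5/12 (O(B) = (1/8)*(10/3) = 5/12)
l(m, J) = -25 (l(m, J) = -5*(-1)*(-5) = 5*(-5) = -25)
l(p, 4) + O(23)*90 = -25 + (5/12)*90 = -25 + 75/2 = 25/2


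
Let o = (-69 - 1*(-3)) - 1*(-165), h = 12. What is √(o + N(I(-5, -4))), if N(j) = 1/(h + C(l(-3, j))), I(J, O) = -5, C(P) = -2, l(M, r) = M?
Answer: √9910/10 ≈ 9.9549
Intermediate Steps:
N(j) = ⅒ (N(j) = 1/(12 - 2) = 1/10 = ⅒)
o = 99 (o = (-69 + 3) + 165 = -66 + 165 = 99)
√(o + N(I(-5, -4))) = √(99 + ⅒) = √(991/10) = √9910/10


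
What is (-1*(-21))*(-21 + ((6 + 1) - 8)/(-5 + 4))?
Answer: -420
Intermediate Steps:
(-1*(-21))*(-21 + ((6 + 1) - 8)/(-5 + 4)) = 21*(-21 + (7 - 8)/(-1)) = 21*(-21 - 1*(-1)) = 21*(-21 + 1) = 21*(-20) = -420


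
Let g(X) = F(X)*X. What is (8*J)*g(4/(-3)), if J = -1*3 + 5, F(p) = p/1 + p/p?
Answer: 64/9 ≈ 7.1111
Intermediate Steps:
F(p) = 1 + p (F(p) = p*1 + 1 = p + 1 = 1 + p)
g(X) = X*(1 + X) (g(X) = (1 + X)*X = X*(1 + X))
J = 2 (J = -3 + 5 = 2)
(8*J)*g(4/(-3)) = (8*2)*((4/(-3))*(1 + 4/(-3))) = 16*((4*(-⅓))*(1 + 4*(-⅓))) = 16*(-4*(1 - 4/3)/3) = 16*(-4/3*(-⅓)) = 16*(4/9) = 64/9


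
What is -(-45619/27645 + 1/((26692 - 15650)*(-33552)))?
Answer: 296508441413/179683374240 ≈ 1.6502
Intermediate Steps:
-(-45619/27645 + 1/((26692 - 15650)*(-33552))) = -(-45619*1/27645 - 1/33552/11042) = -(-2401/1455 + (1/11042)*(-1/33552)) = -(-2401/1455 - 1/370481184) = -1*(-296508441413/179683374240) = 296508441413/179683374240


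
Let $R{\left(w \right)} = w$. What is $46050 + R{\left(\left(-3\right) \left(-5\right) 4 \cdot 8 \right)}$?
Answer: $46530$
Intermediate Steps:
$46050 + R{\left(\left(-3\right) \left(-5\right) 4 \cdot 8 \right)} = 46050 + \left(-3\right) \left(-5\right) 4 \cdot 8 = 46050 + 15 \cdot 4 \cdot 8 = 46050 + 60 \cdot 8 = 46050 + 480 = 46530$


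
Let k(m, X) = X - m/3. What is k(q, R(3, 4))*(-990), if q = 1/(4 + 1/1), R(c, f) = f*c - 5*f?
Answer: 7986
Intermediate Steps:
R(c, f) = -5*f + c*f (R(c, f) = c*f - 5*f = -5*f + c*f)
q = ⅕ (q = 1/(4 + 1) = 1/5 = 1*(⅕) = ⅕ ≈ 0.20000)
k(m, X) = X - m/3
k(q, R(3, 4))*(-990) = (4*(-5 + 3) - ⅓*⅕)*(-990) = (4*(-2) - 1/15)*(-990) = (-8 - 1/15)*(-990) = -121/15*(-990) = 7986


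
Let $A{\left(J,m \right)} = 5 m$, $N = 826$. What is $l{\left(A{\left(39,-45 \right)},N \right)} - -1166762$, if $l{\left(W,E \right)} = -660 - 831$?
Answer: $1165271$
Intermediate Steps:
$l{\left(W,E \right)} = -1491$ ($l{\left(W,E \right)} = -660 - 831 = -1491$)
$l{\left(A{\left(39,-45 \right)},N \right)} - -1166762 = -1491 - -1166762 = -1491 + 1166762 = 1165271$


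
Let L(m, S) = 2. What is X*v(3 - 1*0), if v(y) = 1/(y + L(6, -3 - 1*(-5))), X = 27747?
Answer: 27747/5 ≈ 5549.4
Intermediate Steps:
v(y) = 1/(2 + y) (v(y) = 1/(y + 2) = 1/(2 + y))
X*v(3 - 1*0) = 27747/(2 + (3 - 1*0)) = 27747/(2 + (3 + 0)) = 27747/(2 + 3) = 27747/5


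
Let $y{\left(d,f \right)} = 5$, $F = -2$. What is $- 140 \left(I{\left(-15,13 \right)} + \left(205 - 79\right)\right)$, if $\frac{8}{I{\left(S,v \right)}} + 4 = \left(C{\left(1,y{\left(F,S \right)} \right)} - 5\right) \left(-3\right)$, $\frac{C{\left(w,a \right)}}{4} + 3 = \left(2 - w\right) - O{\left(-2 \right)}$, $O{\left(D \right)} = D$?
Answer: $- \frac{195160}{11} \approx -17742.0$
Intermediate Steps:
$C{\left(w,a \right)} = 4 - 4 w$ ($C{\left(w,a \right)} = -12 + 4 \left(\left(2 - w\right) - -2\right) = -12 + 4 \left(\left(2 - w\right) + 2\right) = -12 + 4 \left(4 - w\right) = -12 - \left(-16 + 4 w\right) = 4 - 4 w$)
$I{\left(S,v \right)} = \frac{8}{11}$ ($I{\left(S,v \right)} = \frac{8}{-4 + \left(\left(4 - 4\right) - 5\right) \left(-3\right)} = \frac{8}{-4 + \left(0 - 5\right) \left(-3\right)} = \frac{8}{-4 - -15} = \frac{8}{-4 + 15} = \frac{8}{11}$)
$- 140 \left(I{\left(-15,13 \right)} + \left(205 - 79\right)\right) = - 140 \left(\frac{8}{11} + \left(205 - 79\right)\right) = - 140 \left(\frac{8}{11} + 126\right) = \left(-140\right) \frac{1394}{11} = - \frac{195160}{11}$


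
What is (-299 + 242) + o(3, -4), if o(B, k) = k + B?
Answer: -58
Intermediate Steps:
o(B, k) = B + k
(-299 + 242) + o(3, -4) = (-299 + 242) + (3 - 4) = -57 - 1 = -58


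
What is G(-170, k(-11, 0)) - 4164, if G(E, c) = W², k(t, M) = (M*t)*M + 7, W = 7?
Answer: -4115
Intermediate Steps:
k(t, M) = 7 + t*M² (k(t, M) = t*M² + 7 = 7 + t*M²)
G(E, c) = 49 (G(E, c) = 7² = 49)
G(-170, k(-11, 0)) - 4164 = 49 - 4164 = -4115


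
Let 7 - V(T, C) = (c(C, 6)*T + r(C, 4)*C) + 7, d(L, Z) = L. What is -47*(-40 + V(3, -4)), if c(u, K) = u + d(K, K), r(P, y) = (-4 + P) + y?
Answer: 2914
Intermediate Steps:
r(P, y) = -4 + P + y
c(u, K) = K + u (c(u, K) = u + K = K + u)
V(T, C) = -C² - T*(6 + C) (V(T, C) = 7 - (((6 + C)*T + (-4 + C + 4)*C) + 7) = 7 - ((T*(6 + C) + C*C) + 7) = 7 - ((T*(6 + C) + C²) + 7) = 7 - ((C² + T*(6 + C)) + 7) = 7 - (7 + C² + T*(6 + C)) = 7 + (-7 - C² - T*(6 + C)) = -C² - T*(6 + C))
-47*(-40 + V(3, -4)) = -47*(-40 + (-1*(-4)² - 1*3*(6 - 4))) = -47*(-40 + (-1*16 - 1*3*2)) = -47*(-40 + (-16 - 6)) = -47*(-40 - 22) = -47*(-62) = 2914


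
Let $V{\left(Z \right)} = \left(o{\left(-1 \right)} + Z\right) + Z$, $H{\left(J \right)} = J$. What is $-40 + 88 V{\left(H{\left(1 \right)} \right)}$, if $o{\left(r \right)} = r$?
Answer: $48$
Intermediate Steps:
$V{\left(Z \right)} = -1 + 2 Z$ ($V{\left(Z \right)} = \left(-1 + Z\right) + Z = -1 + 2 Z$)
$-40 + 88 V{\left(H{\left(1 \right)} \right)} = -40 + 88 \left(-1 + 2 \cdot 1\right) = -40 + 88 \left(-1 + 2\right) = -40 + 88 \cdot 1 = -40 + 88 = 48$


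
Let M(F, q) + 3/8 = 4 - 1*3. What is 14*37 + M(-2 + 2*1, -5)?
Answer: 4149/8 ≈ 518.63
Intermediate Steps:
M(F, q) = 5/8 (M(F, q) = -3/8 + (4 - 1*3) = -3/8 + (4 - 3) = -3/8 + 1 = 5/8)
14*37 + M(-2 + 2*1, -5) = 14*37 + 5/8 = 518 + 5/8 = 4149/8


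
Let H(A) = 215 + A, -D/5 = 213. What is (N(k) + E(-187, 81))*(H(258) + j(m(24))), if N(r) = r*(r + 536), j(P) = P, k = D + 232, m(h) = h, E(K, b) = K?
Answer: 122865358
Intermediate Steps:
D = -1065 (D = -5*213 = -1065)
k = -833 (k = -1065 + 232 = -833)
N(r) = r*(536 + r)
(N(k) + E(-187, 81))*(H(258) + j(m(24))) = (-833*(536 - 833) - 187)*((215 + 258) + 24) = (-833*(-297) - 187)*(473 + 24) = (247401 - 187)*497 = 247214*497 = 122865358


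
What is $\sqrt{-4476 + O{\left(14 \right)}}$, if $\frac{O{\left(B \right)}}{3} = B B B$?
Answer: $2 \sqrt{939} \approx 61.286$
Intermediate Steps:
$O{\left(B \right)} = 3 B^{3}$ ($O{\left(B \right)} = 3 B B B = 3 B^{2} B = 3 B^{3}$)
$\sqrt{-4476 + O{\left(14 \right)}} = \sqrt{-4476 + 3 \cdot 14^{3}} = \sqrt{-4476 + 3 \cdot 2744} = \sqrt{-4476 + 8232} = \sqrt{3756} = 2 \sqrt{939}$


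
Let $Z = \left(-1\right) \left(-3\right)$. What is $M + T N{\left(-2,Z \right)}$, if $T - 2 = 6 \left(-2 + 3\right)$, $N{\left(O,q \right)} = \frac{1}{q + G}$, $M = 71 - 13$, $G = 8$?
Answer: $\frac{646}{11} \approx 58.727$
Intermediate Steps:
$Z = 3$
$M = 58$ ($M = 71 - 13 = 58$)
$N{\left(O,q \right)} = \frac{1}{8 + q}$ ($N{\left(O,q \right)} = \frac{1}{q + 8} = \frac{1}{8 + q}$)
$T = 8$ ($T = 2 + 6 \left(-2 + 3\right) = 2 + 6 \cdot 1 = 2 + 6 = 8$)
$M + T N{\left(-2,Z \right)} = 58 + \frac{8}{8 + 3} = 58 + \frac{8}{11} = \frac{646}{11}$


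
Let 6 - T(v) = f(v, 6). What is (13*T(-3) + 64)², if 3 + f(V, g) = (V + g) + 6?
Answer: 4096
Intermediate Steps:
f(V, g) = 3 + V + g (f(V, g) = -3 + ((V + g) + 6) = -3 + (6 + V + g) = 3 + V + g)
T(v) = -3 - v (T(v) = 6 - (3 + v + 6) = 6 - (9 + v) = 6 + (-9 - v) = -3 - v)
(13*T(-3) + 64)² = (13*(-3 - 1*(-3)) + 64)² = (13*(-3 + 3) + 64)² = (13*0 + 64)² = (0 + 64)² = 64² = 4096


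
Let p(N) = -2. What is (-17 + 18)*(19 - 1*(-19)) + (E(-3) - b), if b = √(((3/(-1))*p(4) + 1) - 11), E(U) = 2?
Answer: 40 - 2*I ≈ 40.0 - 2.0*I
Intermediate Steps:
b = 2*I (b = √(((3/(-1))*(-2) + 1) - 11) = √(((3*(-1))*(-2) + 1) - 11) = √((-3*(-2) + 1) - 11) = √((6 + 1) - 11) = √(7 - 11) = √(-4) = 2*I ≈ 2.0*I)
(-17 + 18)*(19 - 1*(-19)) + (E(-3) - b) = (-17 + 18)*(19 - 1*(-19)) + (2 - 2*I) = 1*(19 + 19) + (2 - 2*I) = 1*38 + (2 - 2*I) = 38 + (2 - 2*I) = 40 - 2*I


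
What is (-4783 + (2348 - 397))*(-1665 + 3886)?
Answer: -6289872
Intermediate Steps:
(-4783 + (2348 - 397))*(-1665 + 3886) = (-4783 + 1951)*2221 = -2832*2221 = -6289872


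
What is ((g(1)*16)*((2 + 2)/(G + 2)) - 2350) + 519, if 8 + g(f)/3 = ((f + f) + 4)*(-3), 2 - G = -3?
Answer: -17809/7 ≈ -2544.1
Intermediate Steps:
G = 5 (G = 2 - 1*(-3) = 2 + 3 = 5)
g(f) = -60 - 18*f (g(f) = -24 + 3*(((f + f) + 4)*(-3)) = -24 + 3*((2*f + 4)*(-3)) = -24 + 3*((4 + 2*f)*(-3)) = -24 + 3*(-12 - 6*f) = -24 + (-36 - 18*f) = -60 - 18*f)
((g(1)*16)*((2 + 2)/(G + 2)) - 2350) + 519 = (((-60 - 18*1)*16)*((2 + 2)/(5 + 2)) - 2350) + 519 = (((-60 - 18)*16)*(4/7) - 2350) + 519 = ((-78*16)*(4*(⅐)) - 2350) + 519 = (-1248*4/7 - 2350) + 519 = (-4992/7 - 2350) + 519 = -21442/7 + 519 = -17809/7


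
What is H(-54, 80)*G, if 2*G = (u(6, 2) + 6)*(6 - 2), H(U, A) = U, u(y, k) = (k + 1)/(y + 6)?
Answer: -675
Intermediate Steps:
u(y, k) = (1 + k)/(6 + y)
G = 25/2 (G = (((1 + 2)/(6 + 6) + 6)*(6 - 2))/2 = ((3/12 + 6)*4)/2 = (((1/12)*3 + 6)*4)/2 = ((1/4 + 6)*4)/2 = ((25/4)*4)/2 = (1/2)*25 = 25/2 ≈ 12.500)
H(-54, 80)*G = -54*25/2 = -675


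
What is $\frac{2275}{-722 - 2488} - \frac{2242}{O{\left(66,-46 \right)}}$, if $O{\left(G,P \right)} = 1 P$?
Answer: $\frac{709217}{14766} \approx 48.03$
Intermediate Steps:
$O{\left(G,P \right)} = P$
$\frac{2275}{-722 - 2488} - \frac{2242}{O{\left(66,-46 \right)}} = \frac{2275}{-722 - 2488} - \frac{2242}{-46} = \frac{2275}{-722 - 2488} - - \frac{1121}{23} = \frac{2275}{-3210} + \frac{1121}{23} = 2275 \left(- \frac{1}{3210}\right) + \frac{1121}{23} = - \frac{455}{642} + \frac{1121}{23} = \frac{709217}{14766}$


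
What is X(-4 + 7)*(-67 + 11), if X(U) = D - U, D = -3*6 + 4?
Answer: 952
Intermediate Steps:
D = -14 (D = -18 + 4 = -14)
X(U) = -14 - U
X(-4 + 7)*(-67 + 11) = (-14 - (-4 + 7))*(-67 + 11) = (-14 - 1*3)*(-56) = (-14 - 3)*(-56) = -17*(-56) = 952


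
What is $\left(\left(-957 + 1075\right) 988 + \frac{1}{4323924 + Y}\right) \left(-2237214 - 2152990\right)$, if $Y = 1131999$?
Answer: $- \frac{2792491664633584732}{5455923} \approx -5.1183 \cdot 10^{11}$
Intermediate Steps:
$\left(\left(-957 + 1075\right) 988 + \frac{1}{4323924 + Y}\right) \left(-2237214 - 2152990\right) = \left(\left(-957 + 1075\right) 988 + \frac{1}{4323924 + 1131999}\right) \left(-2237214 - 2152990\right) = \left(118 \cdot 988 + \frac{1}{5455923}\right) \left(-4390204\right) = \left(116584 + \frac{1}{5455923}\right) \left(-4390204\right) = \frac{636073327033}{5455923} \left(-4390204\right) = - \frac{2792491664633584732}{5455923}$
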